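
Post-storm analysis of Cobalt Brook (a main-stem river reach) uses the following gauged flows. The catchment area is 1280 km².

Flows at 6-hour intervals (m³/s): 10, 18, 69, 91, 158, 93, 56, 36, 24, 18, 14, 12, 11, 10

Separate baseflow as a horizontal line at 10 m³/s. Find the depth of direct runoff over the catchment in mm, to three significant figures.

Direct runoff: 0.0, 8.0, 59.0, 81.0, 148.0, 83.0, 46.0, 26.0, 14.0, 8.0, 4.0, 2.0, 1.0, 0.0 m³/s; ΣQ_DR = 480.0 m³/s.
V = ΣQ_DR · Δt = 480.0 × 21600 s = 1.037 × 10^7 m³.
Over A = 1280 km², depth = V / A = 8.10 mm.

d ≈ 8.10 mm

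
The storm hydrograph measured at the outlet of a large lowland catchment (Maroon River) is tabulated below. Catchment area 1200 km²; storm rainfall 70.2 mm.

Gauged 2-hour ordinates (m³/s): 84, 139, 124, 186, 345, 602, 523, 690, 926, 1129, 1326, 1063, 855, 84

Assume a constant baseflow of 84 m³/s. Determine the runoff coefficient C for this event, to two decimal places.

C ≈ 0.59

ΣQ_DR = 6900 m³/s; V = ΣQ_DR·Δt = 4.968 × 10^7 m³.
Runoff depth d = V / A = 41.40 mm.
C = d / P = 41.40 / 70.2 = 0.59.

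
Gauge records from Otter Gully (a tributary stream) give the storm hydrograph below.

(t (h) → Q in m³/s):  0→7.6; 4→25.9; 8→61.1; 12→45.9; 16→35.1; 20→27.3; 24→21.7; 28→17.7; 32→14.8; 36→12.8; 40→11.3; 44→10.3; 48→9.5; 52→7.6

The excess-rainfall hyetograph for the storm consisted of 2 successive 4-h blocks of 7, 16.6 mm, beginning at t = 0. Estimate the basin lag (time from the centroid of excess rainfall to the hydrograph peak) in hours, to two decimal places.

Centroid of excess rainfall: t_c = Σ P_i·t̄_i / ΣP_i = 4.8136 h (block centres at 2, 6 h).
Hydrograph peak occurs at t = 8 h, so basin lag t_L = 8 − 4.8136 = 3.19 h.

t_L ≈ 3.19 h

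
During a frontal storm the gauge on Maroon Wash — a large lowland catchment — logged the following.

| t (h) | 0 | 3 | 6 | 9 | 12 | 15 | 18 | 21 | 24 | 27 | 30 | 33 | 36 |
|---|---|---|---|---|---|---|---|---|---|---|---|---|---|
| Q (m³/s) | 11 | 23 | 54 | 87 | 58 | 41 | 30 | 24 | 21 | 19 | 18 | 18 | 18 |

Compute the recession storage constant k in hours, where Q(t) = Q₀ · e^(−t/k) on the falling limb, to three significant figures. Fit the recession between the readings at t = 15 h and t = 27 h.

On the falling limb, Q drops from 41 to 19 m³/s between t = 15 h and t = 27 h (Δt = 12 h).
k = −Δt / ln(Q₂/Q₁) = −12 / ln(19/41) = 15.6 h.

k ≈ 15.6 h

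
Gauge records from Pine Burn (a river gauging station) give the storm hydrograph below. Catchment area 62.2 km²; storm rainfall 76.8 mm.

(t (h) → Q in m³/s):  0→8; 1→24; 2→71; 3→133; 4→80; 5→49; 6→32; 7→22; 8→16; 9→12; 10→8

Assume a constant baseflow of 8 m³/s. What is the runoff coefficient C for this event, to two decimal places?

C ≈ 0.28

ΣQ_DR = 367.0 m³/s; V = ΣQ_DR·Δt = 1.321 × 10^6 m³.
Runoff depth d = V / A = 21.24 mm.
C = d / P = 21.24 / 76.8 = 0.28.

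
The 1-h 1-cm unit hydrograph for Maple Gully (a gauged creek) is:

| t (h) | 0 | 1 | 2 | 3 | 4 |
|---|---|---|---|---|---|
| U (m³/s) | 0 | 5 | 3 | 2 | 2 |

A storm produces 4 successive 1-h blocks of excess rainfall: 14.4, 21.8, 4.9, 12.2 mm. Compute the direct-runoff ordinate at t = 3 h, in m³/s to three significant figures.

Q ≈ 11.9 m³/s

By discrete convolution, Q_j = Σ (P_i / 10 mm) · U_{j−i}.
At t = 3 h (j=3): Q = (14.4/10)·2 + (21.8/10)·3 + (4.9/10)·5 + (12.2/10)·0 = 11.9 m³/s.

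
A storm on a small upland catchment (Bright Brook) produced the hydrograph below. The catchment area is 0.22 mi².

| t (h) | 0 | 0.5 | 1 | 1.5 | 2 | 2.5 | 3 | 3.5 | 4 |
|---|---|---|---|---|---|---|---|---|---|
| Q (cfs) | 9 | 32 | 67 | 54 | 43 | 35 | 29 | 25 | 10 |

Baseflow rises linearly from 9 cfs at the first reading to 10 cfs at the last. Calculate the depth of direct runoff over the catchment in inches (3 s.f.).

Direct runoff: 0.00, 22.88, 57.75, 44.62, 33.50, 25.38, 19.25, 15.12, 0.00 cfs; ΣQ_DR = 218.5 cfs.
V = ΣQ_DR · Δt = 218.5 × 1800 s = 3.933 × 10^5 ft³.
Over A = 0.22 mi², depth = V / A = 0.770 in.

d ≈ 0.770 in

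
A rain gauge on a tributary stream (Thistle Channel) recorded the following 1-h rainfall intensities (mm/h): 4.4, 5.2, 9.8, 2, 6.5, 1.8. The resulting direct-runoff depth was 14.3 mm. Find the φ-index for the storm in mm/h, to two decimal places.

φ ≈ 2.90 mm/h

Only the 4 blocks with intensity above φ contribute runoff: 4.4, 5.2, 9.8, 6.5 mm/h.
Σ(I−φ)·Δt = d  ⇒  (4.4+5.2+9.8+6.5 − 4φ)·1 = 14.3
φ = (25.90 − 14.3/1) / 4 = 2.90 mm/h.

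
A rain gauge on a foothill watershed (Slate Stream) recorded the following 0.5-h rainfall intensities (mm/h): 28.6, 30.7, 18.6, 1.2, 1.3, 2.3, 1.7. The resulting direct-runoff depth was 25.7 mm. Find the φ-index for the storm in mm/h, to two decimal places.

φ ≈ 8.83 mm/h

Only the 3 blocks with intensity above φ contribute runoff: 28.6, 30.7, 18.6 mm/h.
Σ(I−φ)·Δt = d  ⇒  (28.6+30.7+18.6 − 3φ)·0.5 = 25.7
φ = (77.90 − 25.7/0.5) / 3 = 8.83 mm/h.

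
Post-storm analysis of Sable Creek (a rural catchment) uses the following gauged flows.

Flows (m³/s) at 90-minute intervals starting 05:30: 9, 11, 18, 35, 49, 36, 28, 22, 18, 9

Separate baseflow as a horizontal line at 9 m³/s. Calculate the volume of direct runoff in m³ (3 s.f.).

Direct-runoff ordinates (Q − Q_b): 0.0, 2.0, 9.0, 26.0, 40.0, 27.0, 19.0, 13.0, 9.0, 0.0 m³/s.
ΣQ_DR = 145.0 m³/s.
With Δt = 1.5 h = 5400 s, V = ΣQ_DR · Δt = 145.0 × 5400 = 7.83 × 10^5 m³.

V ≈ 7.83 × 10^5 m³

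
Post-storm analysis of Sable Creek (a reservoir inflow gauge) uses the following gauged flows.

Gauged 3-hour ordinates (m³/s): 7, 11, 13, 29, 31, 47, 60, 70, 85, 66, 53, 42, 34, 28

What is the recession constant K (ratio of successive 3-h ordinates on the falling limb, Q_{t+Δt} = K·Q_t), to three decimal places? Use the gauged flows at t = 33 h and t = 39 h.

Using the recession-limb readings at t = 33 h and t = 39 h: Q falls from 42 to 28 m³/s over 2 intervals.
K = (Q₂/Q₁)^(1/2) = (28/42)^(1/2) = 0.816.

K ≈ 0.816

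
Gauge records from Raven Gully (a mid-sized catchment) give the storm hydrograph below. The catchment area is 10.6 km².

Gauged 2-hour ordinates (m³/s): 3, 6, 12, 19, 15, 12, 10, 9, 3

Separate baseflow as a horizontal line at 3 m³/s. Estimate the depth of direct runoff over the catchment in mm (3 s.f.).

Direct runoff: 0.0, 3.0, 9.0, 16.0, 12.0, 9.0, 7.0, 6.0, 0.0 m³/s; ΣQ_DR = 62.00 m³/s.
V = ΣQ_DR · Δt = 62.00 × 7200 s = 4.464 × 10^5 m³.
Over A = 10.6 km², depth = V / A = 42.1 mm.

d ≈ 42.1 mm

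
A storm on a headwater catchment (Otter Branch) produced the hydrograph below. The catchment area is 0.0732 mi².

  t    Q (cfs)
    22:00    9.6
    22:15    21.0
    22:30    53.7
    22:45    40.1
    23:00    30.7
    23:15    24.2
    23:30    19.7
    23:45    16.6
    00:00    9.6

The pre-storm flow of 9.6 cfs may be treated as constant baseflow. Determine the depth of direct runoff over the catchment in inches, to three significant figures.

Direct runoff: 0.0, 11.4, 44.1, 30.5, 21.1, 14.6, 10.1, 7.0, 0.0 cfs; ΣQ_DR = 138.8 cfs.
V = ΣQ_DR · Δt = 138.8 × 900 s = 1.249 × 10^5 ft³.
Over A = 0.0732 mi², depth = V / A = 0.735 in.

d ≈ 0.735 in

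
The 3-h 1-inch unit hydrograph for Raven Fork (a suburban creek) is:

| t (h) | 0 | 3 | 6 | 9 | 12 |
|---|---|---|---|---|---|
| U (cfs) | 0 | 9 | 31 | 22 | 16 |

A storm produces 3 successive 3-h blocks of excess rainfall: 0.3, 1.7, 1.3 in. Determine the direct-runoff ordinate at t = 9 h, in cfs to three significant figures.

By discrete convolution, Q_j = Σ (P_i / 1 in) · U_{j−i}.
At t = 9 h (j=3): Q = (0.3/1)·22 + (1.7/1)·31 + (1.3/1)·9 = 71.0 cfs.

Q ≈ 71.0 cfs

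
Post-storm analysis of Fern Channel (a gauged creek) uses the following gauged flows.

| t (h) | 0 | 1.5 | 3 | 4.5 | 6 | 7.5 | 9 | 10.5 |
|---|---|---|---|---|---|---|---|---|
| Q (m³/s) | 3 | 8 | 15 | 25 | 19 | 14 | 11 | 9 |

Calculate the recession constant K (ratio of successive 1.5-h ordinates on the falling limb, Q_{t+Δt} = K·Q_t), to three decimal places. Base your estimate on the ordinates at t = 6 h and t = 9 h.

K ≈ 0.761

Using the recession-limb readings at t = 6 h and t = 9 h: Q falls from 19 to 11 m³/s over 2 intervals.
K = (Q₂/Q₁)^(1/2) = (11/19)^(1/2) = 0.761.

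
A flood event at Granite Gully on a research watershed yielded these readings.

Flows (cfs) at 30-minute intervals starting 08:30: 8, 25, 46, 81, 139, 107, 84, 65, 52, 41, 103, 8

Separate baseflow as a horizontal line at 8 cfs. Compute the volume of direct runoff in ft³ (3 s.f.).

V ≈ 1.19 × 10^6 ft³

Direct-runoff ordinates (Q − Q_b): 0.0, 17.0, 38.0, 73.0, 131.0, 99.0, 76.0, 57.0, 44.0, 33.0, 95.0, 0.0 cfs.
ΣQ_DR = 663.0 cfs.
With Δt = 0.5 h = 1800 s, V = ΣQ_DR · Δt = 663.0 × 1800 = 1.19 × 10^6 ft³.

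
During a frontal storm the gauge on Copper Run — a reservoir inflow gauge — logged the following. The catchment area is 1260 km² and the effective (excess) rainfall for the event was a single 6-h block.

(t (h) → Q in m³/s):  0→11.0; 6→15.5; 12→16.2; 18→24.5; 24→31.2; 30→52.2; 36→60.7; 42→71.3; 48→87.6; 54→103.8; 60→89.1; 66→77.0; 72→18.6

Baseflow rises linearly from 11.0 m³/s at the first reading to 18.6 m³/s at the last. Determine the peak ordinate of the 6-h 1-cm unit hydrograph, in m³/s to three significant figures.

U_p ≈ 109 m³/s

Direct runoff: 0.00, 3.87, 3.93, 11.60, 17.67, 38.03, 45.90, 55.87, 71.53, 87.10, 71.77, 59.03, 0.00 m³/s; ΣQ_DR = 466.3 m³/s, peak = 87.10 m³/s.
Runoff depth d = ΣQ_DR·Δt / A = 466.3 × 21600 / (1260 km²) = 7.994 mm.
The 1-cm UH is the DRH scaled by (10 mm)/d, so U_p = 87.10 × 10/7.994 = 109 m³/s.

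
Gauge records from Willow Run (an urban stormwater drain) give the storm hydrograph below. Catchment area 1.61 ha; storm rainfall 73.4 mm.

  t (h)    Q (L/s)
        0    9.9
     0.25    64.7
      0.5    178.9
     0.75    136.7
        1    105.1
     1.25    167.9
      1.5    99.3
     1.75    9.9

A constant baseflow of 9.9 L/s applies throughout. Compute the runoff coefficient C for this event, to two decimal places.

C ≈ 0.53

ΣQ_DR = 693.2 L/s; V = ΣQ_DR·Δt = 6.239 × 10^5 L.
Runoff depth d = V / A = 38.75 mm.
C = d / P = 38.75 / 73.4 = 0.53.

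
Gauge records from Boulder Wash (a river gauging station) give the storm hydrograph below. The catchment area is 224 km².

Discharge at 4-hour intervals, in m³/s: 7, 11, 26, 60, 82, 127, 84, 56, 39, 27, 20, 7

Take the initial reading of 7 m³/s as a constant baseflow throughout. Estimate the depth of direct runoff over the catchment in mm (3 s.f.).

d ≈ 29.7 mm

Direct runoff: 0.0, 4.0, 19.0, 53.0, 75.0, 120.0, 77.0, 49.0, 32.0, 20.0, 13.0, 0.0 m³/s; ΣQ_DR = 462.0 m³/s.
V = ΣQ_DR · Δt = 462.0 × 14400 s = 6.653 × 10^6 m³.
Over A = 224 km², depth = V / A = 29.7 mm.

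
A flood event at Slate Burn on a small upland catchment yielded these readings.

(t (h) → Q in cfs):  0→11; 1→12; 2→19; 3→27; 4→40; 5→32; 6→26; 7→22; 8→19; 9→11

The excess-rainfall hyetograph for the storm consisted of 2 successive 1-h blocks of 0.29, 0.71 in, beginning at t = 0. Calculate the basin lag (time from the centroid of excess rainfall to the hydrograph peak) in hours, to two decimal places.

t_L ≈ 2.79 h

Centroid of excess rainfall: t_c = Σ P_i·t̄_i / ΣP_i = 1.2100 h (block centres at 0.5, 1.5 h).
Hydrograph peak occurs at t = 4 h, so basin lag t_L = 4 − 1.2100 = 2.79 h.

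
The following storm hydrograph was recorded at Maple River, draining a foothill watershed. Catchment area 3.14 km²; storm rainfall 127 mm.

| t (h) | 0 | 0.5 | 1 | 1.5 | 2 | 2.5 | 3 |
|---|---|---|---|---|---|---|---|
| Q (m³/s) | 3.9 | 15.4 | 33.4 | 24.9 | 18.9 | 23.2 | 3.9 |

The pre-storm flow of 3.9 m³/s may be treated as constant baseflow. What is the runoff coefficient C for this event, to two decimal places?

ΣQ_DR = 96.30 m³/s; V = ΣQ_DR·Δt = 1.733 × 10^5 m³.
Runoff depth d = V / A = 55.20 mm.
C = d / P = 55.20 / 127 = 0.43.

C ≈ 0.43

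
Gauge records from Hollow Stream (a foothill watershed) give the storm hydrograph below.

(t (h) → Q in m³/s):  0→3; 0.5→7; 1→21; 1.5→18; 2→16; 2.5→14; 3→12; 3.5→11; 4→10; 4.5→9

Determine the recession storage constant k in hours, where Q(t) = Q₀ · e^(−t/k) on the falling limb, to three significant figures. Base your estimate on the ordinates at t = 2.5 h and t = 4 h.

On the falling limb, Q drops from 14 to 10 m³/s between t = 2.5 h and t = 4 h (Δt = 1.5 h).
k = −Δt / ln(Q₂/Q₁) = −1.5 / ln(10/14) = 4.46 h.

k ≈ 4.46 h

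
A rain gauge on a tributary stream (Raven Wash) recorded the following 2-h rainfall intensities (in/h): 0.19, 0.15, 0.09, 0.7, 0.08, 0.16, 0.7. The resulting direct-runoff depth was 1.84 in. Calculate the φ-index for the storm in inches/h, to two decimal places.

Only the 2 blocks with intensity above φ contribute runoff: 0.7, 0.7 in/h.
Σ(I−φ)·Δt = d  ⇒  (0.7+0.7 − 2φ)·2 = 1.84
φ = (1.400 − 1.84/2) / 2 = 0.24 in/h.

φ ≈ 0.24 in/h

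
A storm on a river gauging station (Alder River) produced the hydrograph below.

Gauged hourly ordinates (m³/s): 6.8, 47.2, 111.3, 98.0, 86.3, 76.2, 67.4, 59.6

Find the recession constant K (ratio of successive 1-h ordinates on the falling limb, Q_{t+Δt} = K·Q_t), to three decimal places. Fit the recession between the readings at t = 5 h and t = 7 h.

Using the recession-limb readings at t = 5 h and t = 7 h: Q falls from 76.2 to 59.6 m³/s over 2 intervals.
K = (Q₂/Q₁)^(1/2) = (59.6/76.2)^(1/2) = 0.884.

K ≈ 0.884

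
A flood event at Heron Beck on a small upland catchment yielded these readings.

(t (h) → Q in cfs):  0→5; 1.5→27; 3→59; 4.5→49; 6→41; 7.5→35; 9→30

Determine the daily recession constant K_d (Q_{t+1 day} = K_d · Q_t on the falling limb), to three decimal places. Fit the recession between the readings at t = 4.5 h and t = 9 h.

K_d ≈ 0.073

Between t = 4.5 h and t = 9 h the flow falls from 49 to 30 cfs over 3×1.5 h = 4.5 h.
Per-interval ratio K = (30/49)^(1/3) = 0.8491; K_d = K^(24/1.5) = 0.073.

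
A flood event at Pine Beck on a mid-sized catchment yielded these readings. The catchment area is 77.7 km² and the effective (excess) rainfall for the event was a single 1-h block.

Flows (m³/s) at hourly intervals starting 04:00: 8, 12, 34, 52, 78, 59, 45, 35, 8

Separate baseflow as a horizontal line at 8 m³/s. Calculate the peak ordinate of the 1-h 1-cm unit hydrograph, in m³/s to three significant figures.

U_p ≈ 58.3 m³/s

Direct runoff: 0.0, 4.0, 26.0, 44.0, 70.0, 51.0, 37.0, 27.0, 0.0 m³/s; ΣQ_DR = 259.0 m³/s, peak = 70.0 m³/s.
Runoff depth d = ΣQ_DR·Δt / A = 259.0 × 3600 / (77.7 km²) = 12.00 mm.
The 1-cm UH is the DRH scaled by (10 mm)/d, so U_p = 70.0 × 10/12.00 = 58.3 m³/s.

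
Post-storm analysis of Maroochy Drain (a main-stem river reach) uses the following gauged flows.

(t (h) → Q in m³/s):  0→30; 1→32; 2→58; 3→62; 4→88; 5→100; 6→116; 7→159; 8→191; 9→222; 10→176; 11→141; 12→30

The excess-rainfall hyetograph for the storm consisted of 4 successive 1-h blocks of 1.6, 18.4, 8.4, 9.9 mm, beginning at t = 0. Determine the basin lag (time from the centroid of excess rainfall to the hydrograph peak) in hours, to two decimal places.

t_L ≈ 6.81 h

Centroid of excess rainfall: t_c = Σ P_i·t̄_i / ΣP_i = 2.1945 h (block centres at 0.5, 1.5, 2.5, 3.5 h).
Hydrograph peak occurs at t = 9 h, so basin lag t_L = 9 − 2.1945 = 6.81 h.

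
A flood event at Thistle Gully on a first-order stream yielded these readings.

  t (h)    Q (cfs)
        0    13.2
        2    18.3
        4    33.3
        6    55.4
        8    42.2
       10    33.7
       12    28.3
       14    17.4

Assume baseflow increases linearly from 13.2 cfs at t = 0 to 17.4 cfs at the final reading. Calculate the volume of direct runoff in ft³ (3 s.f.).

Direct-runoff ordinates (Q − Q_b): 0.00, 4.50, 18.90, 40.40, 26.60, 17.50, 11.50, 0.00 cfs.
ΣQ_DR = 119.4 cfs.
With Δt = 2 h = 7200 s, V = ΣQ_DR · Δt = 119.4 × 7200 = 8.60 × 10^5 ft³.

V ≈ 8.60 × 10^5 ft³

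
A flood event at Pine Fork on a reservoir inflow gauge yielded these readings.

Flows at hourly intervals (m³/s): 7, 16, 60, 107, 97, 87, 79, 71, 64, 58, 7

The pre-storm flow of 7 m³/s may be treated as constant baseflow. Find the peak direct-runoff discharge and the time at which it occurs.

Subtracting baseflow gives direct-runoff ordinates: 0.0, 9.0, 53.0, 100.0, 90.0, 80.0, 72.0, 64.0, 57.0, 51.0, 0.0 m³/s.
The maximum is 100.0 m³/s, occurring at the reading for t = 3 h.

Q_p = 100.0 m³/s at t = 3 h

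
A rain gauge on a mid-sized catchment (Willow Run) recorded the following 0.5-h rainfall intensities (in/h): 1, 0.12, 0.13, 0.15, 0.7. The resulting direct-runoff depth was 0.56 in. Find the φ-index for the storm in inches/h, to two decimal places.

φ ≈ 0.29 in/h

Only the 2 blocks with intensity above φ contribute runoff: 1, 0.7 in/h.
Σ(I−φ)·Δt = d  ⇒  (1+0.7 − 2φ)·0.5 = 0.56
φ = (1.700 − 0.56/0.5) / 2 = 0.29 in/h.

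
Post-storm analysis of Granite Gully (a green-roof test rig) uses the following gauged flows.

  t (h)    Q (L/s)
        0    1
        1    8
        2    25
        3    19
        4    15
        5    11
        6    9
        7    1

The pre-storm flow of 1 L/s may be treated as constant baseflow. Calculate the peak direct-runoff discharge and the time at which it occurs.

Subtracting baseflow gives direct-runoff ordinates: 0.0, 7.0, 24.0, 18.0, 14.0, 10.0, 8.0, 0.0 L/s.
The maximum is 24.0 L/s, occurring at the reading for t = 2 h.

Q_p = 24.0 L/s at t = 2 h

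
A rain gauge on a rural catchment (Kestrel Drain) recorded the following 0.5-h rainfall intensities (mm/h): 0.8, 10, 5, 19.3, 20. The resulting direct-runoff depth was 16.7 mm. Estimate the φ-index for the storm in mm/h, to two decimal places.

Only the 3 blocks with intensity above φ contribute runoff: 10, 19.3, 20 mm/h.
Σ(I−φ)·Δt = d  ⇒  (10+19.3+20 − 3φ)·0.5 = 16.7
φ = (49.30 − 16.7/0.5) / 3 = 5.30 mm/h.

φ ≈ 5.30 mm/h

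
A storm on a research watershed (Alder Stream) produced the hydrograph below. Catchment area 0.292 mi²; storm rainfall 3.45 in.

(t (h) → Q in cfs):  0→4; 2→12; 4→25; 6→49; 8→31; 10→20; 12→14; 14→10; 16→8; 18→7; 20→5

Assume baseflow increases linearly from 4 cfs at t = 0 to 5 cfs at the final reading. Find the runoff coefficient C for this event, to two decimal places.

C ≈ 0.42

ΣQ_DR = 135.5 cfs; V = ΣQ_DR·Δt = 9.756 × 10^5 ft³.
Runoff depth d = V / A = 1.438 in.
C = d / P = 1.438 / 3.45 = 0.42.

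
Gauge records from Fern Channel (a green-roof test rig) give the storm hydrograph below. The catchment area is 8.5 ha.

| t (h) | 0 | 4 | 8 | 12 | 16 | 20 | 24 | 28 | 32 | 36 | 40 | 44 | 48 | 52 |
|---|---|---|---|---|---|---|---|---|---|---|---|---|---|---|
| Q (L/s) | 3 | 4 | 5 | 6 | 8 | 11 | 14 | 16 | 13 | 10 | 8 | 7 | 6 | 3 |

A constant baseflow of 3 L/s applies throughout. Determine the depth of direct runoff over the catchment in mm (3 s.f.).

Direct runoff: 0.0, 1.0, 2.0, 3.0, 5.0, 8.0, 11.0, 13.0, 10.0, 7.0, 5.0, 4.0, 3.0, 0.0 L/s; ΣQ_DR = 72.00 L/s.
V = ΣQ_DR · Δt = 72.00 × 14400 s = 1.037 × 10^6 L.
Over A = 8.5 ha, depth = V / A = 12.2 mm.

d ≈ 12.2 mm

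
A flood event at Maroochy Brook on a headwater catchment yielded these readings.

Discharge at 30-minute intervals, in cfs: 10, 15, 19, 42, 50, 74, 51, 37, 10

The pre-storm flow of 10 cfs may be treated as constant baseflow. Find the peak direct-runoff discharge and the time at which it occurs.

Subtracting baseflow gives direct-runoff ordinates: 0.0, 5.0, 9.0, 32.0, 40.0, 64.0, 41.0, 27.0, 0.0 cfs.
The maximum is 64.0 cfs, occurring at the reading for t = 2.5 h.

Q_p = 64.0 cfs at t = 2.5 h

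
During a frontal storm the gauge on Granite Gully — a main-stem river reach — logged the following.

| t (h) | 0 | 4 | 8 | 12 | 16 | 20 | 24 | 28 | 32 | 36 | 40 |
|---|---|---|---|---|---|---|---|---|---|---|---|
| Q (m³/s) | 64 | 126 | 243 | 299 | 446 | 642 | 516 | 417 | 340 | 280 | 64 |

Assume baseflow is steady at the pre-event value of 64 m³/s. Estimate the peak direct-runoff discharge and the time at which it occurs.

Subtracting baseflow gives direct-runoff ordinates: 0.0, 62.0, 179.0, 235.0, 382.0, 578.0, 452.0, 353.0, 276.0, 216.0, 0.0 m³/s.
The maximum is 578.0 m³/s, occurring at the reading for t = 20 h.

Q_p = 578.0 m³/s at t = 20 h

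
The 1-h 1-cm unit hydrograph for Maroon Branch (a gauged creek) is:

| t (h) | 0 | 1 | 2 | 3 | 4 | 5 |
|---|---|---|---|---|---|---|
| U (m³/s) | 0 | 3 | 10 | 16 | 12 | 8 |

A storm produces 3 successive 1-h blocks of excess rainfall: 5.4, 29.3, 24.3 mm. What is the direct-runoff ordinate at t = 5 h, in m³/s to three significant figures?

By discrete convolution, Q_j = Σ (P_i / 10 mm) · U_{j−i}.
At t = 5 h (j=5): Q = (5.4/10)·8 + (29.3/10)·12 + (24.3/10)·16 = 78.4 m³/s.

Q ≈ 78.4 m³/s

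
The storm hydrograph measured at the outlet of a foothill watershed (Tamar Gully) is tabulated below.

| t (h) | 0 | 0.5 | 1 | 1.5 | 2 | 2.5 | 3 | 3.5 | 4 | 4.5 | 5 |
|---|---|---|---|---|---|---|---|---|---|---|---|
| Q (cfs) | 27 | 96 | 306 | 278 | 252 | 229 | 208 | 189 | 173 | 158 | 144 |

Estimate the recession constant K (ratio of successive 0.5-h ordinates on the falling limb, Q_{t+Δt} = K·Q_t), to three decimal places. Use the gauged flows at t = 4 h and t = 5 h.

K ≈ 0.912

Using the recession-limb readings at t = 4 h and t = 5 h: Q falls from 173 to 144 cfs over 2 intervals.
K = (Q₂/Q₁)^(1/2) = (144/173)^(1/2) = 0.912.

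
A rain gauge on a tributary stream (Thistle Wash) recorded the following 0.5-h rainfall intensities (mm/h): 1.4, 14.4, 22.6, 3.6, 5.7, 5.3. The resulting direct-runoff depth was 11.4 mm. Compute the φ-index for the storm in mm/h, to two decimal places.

Only the 2 blocks with intensity above φ contribute runoff: 14.4, 22.6 mm/h.
Σ(I−φ)·Δt = d  ⇒  (14.4+22.6 − 2φ)·0.5 = 11.4
φ = (37.00 − 11.4/0.5) / 2 = 7.10 mm/h.

φ ≈ 7.10 mm/h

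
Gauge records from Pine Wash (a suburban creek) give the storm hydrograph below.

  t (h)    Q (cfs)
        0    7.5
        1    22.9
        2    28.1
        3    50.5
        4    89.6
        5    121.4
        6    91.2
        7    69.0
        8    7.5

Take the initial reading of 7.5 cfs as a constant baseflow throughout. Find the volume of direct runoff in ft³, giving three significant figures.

Direct-runoff ordinates (Q − Q_b): 0.0, 15.4, 20.6, 43.0, 82.1, 113.9, 83.7, 61.5, 0.0 cfs.
ΣQ_DR = 420.2 cfs.
With Δt = 1 h = 3600 s, V = ΣQ_DR · Δt = 420.2 × 3600 = 1.51 × 10^6 ft³.

V ≈ 1.51 × 10^6 ft³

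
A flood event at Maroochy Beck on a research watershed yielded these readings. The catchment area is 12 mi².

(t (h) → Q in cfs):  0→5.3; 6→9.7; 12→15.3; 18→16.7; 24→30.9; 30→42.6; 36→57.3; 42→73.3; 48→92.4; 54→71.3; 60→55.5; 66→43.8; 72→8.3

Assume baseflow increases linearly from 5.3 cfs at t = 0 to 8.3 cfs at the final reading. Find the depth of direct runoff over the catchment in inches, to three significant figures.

Direct runoff: 0.00, 4.15, 9.50, 10.65, 24.60, 36.05, 50.50, 66.25, 85.10, 63.75, 47.70, 35.75, 0.00 cfs; ΣQ_DR = 434.0 cfs.
V = ΣQ_DR · Δt = 434.0 × 21600 s = 9.374 × 10^6 ft³.
Over A = 12 mi², depth = V / A = 0.336 in.

d ≈ 0.336 in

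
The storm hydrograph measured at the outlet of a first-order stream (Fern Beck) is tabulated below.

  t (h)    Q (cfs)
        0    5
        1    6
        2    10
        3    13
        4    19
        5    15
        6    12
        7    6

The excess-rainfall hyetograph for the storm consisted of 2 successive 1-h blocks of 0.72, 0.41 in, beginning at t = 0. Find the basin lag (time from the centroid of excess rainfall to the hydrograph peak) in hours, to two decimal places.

Centroid of excess rainfall: t_c = Σ P_i·t̄_i / ΣP_i = 0.8628 h (block centres at 0.5, 1.5 h).
Hydrograph peak occurs at t = 4 h, so basin lag t_L = 4 − 0.8628 = 3.14 h.

t_L ≈ 3.14 h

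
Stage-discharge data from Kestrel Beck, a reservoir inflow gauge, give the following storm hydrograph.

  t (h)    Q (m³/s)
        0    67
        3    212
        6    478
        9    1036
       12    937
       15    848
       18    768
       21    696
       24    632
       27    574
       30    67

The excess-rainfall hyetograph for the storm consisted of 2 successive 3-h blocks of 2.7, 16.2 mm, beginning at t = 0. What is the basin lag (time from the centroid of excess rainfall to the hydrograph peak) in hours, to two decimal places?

Centroid of excess rainfall: t_c = Σ P_i·t̄_i / ΣP_i = 4.0714 h (block centres at 1.5, 4.5 h).
Hydrograph peak occurs at t = 9 h, so basin lag t_L = 9 − 4.0714 = 4.93 h.

t_L ≈ 4.93 h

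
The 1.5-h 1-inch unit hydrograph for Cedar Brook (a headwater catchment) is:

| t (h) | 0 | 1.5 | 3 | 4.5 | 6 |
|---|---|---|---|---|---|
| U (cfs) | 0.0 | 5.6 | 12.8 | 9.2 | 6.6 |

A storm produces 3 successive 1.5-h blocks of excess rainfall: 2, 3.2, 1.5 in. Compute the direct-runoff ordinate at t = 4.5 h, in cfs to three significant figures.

Q ≈ 67.8 cfs

By discrete convolution, Q_j = Σ (P_i / 1 in) · U_{j−i}.
At t = 4.5 h (j=3): Q = (2/1)·9.2 + (3.2/1)·12.8 + (1.5/1)·5.6 = 67.8 cfs.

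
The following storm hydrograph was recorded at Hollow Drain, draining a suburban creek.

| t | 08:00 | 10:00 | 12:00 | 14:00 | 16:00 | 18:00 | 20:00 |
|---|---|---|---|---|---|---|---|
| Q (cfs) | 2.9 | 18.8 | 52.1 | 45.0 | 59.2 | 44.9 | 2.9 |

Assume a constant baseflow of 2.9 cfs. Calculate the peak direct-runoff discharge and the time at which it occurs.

Subtracting baseflow gives direct-runoff ordinates: 0.0, 15.9, 49.2, 42.1, 56.3, 42.0, 0.0 cfs.
The maximum is 56.3 cfs, occurring at the reading for t = 16:00.

Q_p = 56.3 cfs at t = 16:00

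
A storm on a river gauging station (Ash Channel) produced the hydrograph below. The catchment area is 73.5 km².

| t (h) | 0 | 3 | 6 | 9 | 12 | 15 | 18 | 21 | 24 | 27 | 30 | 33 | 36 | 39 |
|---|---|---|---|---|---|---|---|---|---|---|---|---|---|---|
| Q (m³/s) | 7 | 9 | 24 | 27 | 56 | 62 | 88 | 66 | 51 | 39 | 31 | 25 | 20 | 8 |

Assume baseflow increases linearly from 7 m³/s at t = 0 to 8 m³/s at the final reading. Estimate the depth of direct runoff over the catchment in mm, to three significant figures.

d ≈ 60.0 mm

Direct runoff: 0.00, 1.92, 16.85, 19.77, 48.69, 54.62, 80.54, 58.46, 43.38, 31.31, 23.23, 17.15, 12.08, 0.00 m³/s; ΣQ_DR = 408.0 m³/s.
V = ΣQ_DR · Δt = 408.0 × 10800 s = 4.406 × 10^6 m³.
Over A = 73.5 km², depth = V / A = 60.0 mm.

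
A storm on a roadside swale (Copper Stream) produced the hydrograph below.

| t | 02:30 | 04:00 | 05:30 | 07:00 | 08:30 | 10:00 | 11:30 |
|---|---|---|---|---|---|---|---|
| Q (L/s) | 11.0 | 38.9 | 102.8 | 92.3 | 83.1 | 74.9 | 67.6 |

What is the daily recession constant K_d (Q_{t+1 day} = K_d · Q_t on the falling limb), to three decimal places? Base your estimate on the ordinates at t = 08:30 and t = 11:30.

Between t = 08:30 and t = 11:30 the flow falls from 83.1 to 67.6 L/s over 2×1.5 h = 3 h.
Per-interval ratio K = (67.6/83.1)^(1/2) = 0.9019; K_d = K^(24/1.5) = 0.192.

K_d ≈ 0.192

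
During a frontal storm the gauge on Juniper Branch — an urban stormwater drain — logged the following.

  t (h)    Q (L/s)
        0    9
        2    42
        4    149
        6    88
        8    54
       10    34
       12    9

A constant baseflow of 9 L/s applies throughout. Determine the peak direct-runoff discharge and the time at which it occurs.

Q_p = 140.0 L/s at t = 4 h

Subtracting baseflow gives direct-runoff ordinates: 0.0, 33.0, 140.0, 79.0, 45.0, 25.0, 0.0 L/s.
The maximum is 140.0 L/s, occurring at the reading for t = 4 h.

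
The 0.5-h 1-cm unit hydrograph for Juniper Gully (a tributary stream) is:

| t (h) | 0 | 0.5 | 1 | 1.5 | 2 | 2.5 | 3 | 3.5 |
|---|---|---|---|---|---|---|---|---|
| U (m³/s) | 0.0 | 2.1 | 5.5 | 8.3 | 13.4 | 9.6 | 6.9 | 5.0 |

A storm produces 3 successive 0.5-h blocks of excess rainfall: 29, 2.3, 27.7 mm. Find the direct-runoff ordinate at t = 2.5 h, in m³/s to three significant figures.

By discrete convolution, Q_j = Σ (P_i / 10 mm) · U_{j−i}.
At t = 2.5 h (j=5): Q = (29/10)·9.6 + (2.3/10)·13.4 + (27.7/10)·8.3 = 53.9 m³/s.

Q ≈ 53.9 m³/s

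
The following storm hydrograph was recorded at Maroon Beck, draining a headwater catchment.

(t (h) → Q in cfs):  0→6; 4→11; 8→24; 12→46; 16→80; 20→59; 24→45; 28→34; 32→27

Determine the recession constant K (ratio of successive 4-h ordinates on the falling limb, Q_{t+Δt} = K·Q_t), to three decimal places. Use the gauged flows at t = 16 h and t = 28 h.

Using the recession-limb readings at t = 16 h and t = 28 h: Q falls from 80 to 34 cfs over 3 intervals.
K = (Q₂/Q₁)^(1/3) = (34/80)^(1/3) = 0.752.

K ≈ 0.752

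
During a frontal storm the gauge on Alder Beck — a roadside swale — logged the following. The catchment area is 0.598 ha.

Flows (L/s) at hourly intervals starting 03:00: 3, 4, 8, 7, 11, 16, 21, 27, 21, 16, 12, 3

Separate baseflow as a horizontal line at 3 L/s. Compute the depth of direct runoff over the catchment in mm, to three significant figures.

Direct runoff: 0.0, 1.0, 5.0, 4.0, 8.0, 13.0, 18.0, 24.0, 18.0, 13.0, 9.0, 0.0 L/s; ΣQ_DR = 113.0 L/s.
V = ΣQ_DR · Δt = 113.0 × 3600 s = 4.068 × 10^5 L.
Over A = 0.598 ha, depth = V / A = 68.0 mm.

d ≈ 68.0 mm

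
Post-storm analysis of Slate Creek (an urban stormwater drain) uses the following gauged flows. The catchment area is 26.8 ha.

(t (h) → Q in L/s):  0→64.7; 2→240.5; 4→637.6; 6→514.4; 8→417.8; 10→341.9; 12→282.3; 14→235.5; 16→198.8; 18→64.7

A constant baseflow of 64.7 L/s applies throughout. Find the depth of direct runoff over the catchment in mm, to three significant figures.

d ≈ 63.2 mm

Direct runoff: 0.0, 175.8, 572.9, 449.7, 353.1, 277.2, 217.6, 170.8, 134.1, 0.0 L/s; ΣQ_DR = 2351 L/s.
V = ΣQ_DR · Δt = 2351 × 7200 s = 1.693 × 10^7 L.
Over A = 26.8 ha, depth = V / A = 63.2 mm.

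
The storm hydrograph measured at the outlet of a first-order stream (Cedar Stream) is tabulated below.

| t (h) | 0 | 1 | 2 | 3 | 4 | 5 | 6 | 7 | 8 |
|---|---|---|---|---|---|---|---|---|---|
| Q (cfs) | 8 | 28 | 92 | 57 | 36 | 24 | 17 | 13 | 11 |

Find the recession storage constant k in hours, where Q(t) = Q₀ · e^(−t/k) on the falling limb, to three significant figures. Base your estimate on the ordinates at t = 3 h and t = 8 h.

k ≈ 3.04 h

On the falling limb, Q drops from 57 to 11 cfs between t = 3 h and t = 8 h (Δt = 5 h).
k = −Δt / ln(Q₂/Q₁) = −5 / ln(11/57) = 3.04 h.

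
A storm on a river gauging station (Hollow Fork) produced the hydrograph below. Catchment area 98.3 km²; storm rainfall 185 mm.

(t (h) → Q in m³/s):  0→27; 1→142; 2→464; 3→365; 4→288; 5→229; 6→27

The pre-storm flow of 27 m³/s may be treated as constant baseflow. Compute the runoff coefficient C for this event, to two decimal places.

C ≈ 0.27

ΣQ_DR = 1353 m³/s; V = ΣQ_DR·Δt = 4.871 × 10^6 m³.
Runoff depth d = V / A = 49.55 mm.
C = d / P = 49.55 / 185 = 0.27.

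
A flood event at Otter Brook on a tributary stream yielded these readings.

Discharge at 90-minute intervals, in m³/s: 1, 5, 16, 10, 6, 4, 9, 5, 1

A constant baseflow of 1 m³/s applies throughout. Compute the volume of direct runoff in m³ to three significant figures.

Direct-runoff ordinates (Q − Q_b): 0.0, 4.0, 15.0, 9.0, 5.0, 3.0, 8.0, 4.0, 0.0 m³/s.
ΣQ_DR = 48.00 m³/s.
With Δt = 1.5 h = 5400 s, V = ΣQ_DR · Δt = 48.00 × 5400 = 2.59 × 10^5 m³.

V ≈ 2.59 × 10^5 m³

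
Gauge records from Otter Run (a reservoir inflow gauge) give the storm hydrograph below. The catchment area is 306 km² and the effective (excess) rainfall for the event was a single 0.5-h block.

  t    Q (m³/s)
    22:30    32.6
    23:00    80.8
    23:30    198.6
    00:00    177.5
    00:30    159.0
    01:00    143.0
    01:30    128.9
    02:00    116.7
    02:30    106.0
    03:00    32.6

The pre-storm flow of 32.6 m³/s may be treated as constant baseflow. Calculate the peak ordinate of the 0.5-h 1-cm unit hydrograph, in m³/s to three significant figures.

U_p ≈ 332 m³/s

Direct runoff: 0.0, 48.2, 166.0, 144.9, 126.4, 110.4, 96.3, 84.1, 73.4, 0.0 m³/s; ΣQ_DR = 849.7 m³/s, peak = 166.0 m³/s.
Runoff depth d = ΣQ_DR·Δt / A = 849.7 × 1800 / (306 km²) = 4.998 mm.
The 1-cm UH is the DRH scaled by (10 mm)/d, so U_p = 166.0 × 10/4.998 = 332 m³/s.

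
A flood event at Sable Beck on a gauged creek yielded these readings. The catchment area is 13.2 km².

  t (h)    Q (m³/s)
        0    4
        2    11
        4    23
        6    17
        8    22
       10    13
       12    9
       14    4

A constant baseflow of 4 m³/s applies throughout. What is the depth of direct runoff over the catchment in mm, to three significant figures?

Direct runoff: 0.0, 7.0, 19.0, 13.0, 18.0, 9.0, 5.0, 0.0 m³/s; ΣQ_DR = 71.00 m³/s.
V = ΣQ_DR · Δt = 71.00 × 7200 s = 5.112 × 10^5 m³.
Over A = 13.2 km², depth = V / A = 38.7 mm.

d ≈ 38.7 mm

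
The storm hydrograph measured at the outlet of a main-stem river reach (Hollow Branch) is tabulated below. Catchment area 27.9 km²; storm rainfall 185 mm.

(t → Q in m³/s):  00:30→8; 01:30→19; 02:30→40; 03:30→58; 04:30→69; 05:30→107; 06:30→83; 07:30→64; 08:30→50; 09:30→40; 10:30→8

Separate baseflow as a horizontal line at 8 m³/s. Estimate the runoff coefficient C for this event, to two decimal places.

ΣQ_DR = 458.0 m³/s; V = ΣQ_DR·Δt = 1.649 × 10^6 m³.
Runoff depth d = V / A = 59.10 mm.
C = d / P = 59.10 / 185 = 0.32.

C ≈ 0.32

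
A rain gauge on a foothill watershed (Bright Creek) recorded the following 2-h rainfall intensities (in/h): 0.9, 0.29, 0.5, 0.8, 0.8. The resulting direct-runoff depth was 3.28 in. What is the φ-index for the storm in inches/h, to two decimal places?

Only the 4 blocks with intensity above φ contribute runoff: 0.9, 0.5, 0.8, 0.8 in/h.
Σ(I−φ)·Δt = d  ⇒  (0.9+0.5+0.8+0.8 − 4φ)·2 = 3.28
φ = (3.000 − 3.28/2) / 4 = 0.34 in/h.

φ ≈ 0.34 in/h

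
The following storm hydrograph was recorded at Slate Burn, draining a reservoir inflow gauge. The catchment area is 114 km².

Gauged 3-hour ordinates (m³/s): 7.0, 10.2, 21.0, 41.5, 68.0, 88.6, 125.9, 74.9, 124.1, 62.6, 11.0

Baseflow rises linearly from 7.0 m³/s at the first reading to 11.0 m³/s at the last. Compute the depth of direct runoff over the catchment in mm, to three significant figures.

Direct runoff: 0.00, 2.80, 13.20, 33.30, 59.40, 79.60, 116.50, 65.10, 113.90, 52.00, 0.00 m³/s; ΣQ_DR = 535.8 m³/s.
V = ΣQ_DR · Δt = 535.8 × 10800 s = 5.787 × 10^6 m³.
Over A = 114 km², depth = V / A = 50.8 mm.

d ≈ 50.8 mm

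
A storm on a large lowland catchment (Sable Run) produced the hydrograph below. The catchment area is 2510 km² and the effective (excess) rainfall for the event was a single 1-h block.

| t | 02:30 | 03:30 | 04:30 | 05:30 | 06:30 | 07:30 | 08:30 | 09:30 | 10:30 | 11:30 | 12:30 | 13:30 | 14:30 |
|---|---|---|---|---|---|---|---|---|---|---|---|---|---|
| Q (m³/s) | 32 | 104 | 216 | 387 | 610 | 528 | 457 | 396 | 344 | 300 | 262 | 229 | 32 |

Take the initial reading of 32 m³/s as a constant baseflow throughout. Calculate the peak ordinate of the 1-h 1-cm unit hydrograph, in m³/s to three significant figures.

U_p ≈ 1160 m³/s

Direct runoff: 0.0, 72.0, 184.0, 355.0, 578.0, 496.0, 425.0, 364.0, 312.0, 268.0, 230.0, 197.0, 0.0 m³/s; ΣQ_DR = 3481 m³/s, peak = 578.0 m³/s.
Runoff depth d = ΣQ_DR·Δt / A = 3481 × 3600 / (2510 km²) = 4.993 mm.
The 1-cm UH is the DRH scaled by (10 mm)/d, so U_p = 578.0 × 10/4.993 = 1160 m³/s.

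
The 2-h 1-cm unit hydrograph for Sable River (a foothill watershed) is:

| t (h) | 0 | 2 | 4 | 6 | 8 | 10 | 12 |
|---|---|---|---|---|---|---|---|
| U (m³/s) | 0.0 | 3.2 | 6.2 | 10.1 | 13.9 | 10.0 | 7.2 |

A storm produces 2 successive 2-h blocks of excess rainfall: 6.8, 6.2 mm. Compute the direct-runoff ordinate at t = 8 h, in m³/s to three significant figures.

Q ≈ 15.7 m³/s

By discrete convolution, Q_j = Σ (P_i / 10 mm) · U_{j−i}.
At t = 8 h (j=4): Q = (6.8/10)·13.9 + (6.2/10)·10.1 = 15.7 m³/s.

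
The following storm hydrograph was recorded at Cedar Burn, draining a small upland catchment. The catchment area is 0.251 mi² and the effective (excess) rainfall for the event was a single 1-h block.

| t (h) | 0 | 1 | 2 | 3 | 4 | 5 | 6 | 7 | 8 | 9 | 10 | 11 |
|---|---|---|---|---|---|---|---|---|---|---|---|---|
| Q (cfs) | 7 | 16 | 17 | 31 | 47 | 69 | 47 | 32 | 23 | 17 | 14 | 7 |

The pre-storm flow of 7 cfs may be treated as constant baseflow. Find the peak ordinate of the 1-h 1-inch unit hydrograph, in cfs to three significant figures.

Direct runoff: 0.0, 9.0, 10.0, 24.0, 40.0, 62.0, 40.0, 25.0, 16.0, 10.0, 7.0, 0.0 cfs; ΣQ_DR = 243.0 cfs, peak = 62.0 cfs.
Runoff depth d = ΣQ_DR·Δt / A = 243.0 × 3600 / (0.251 mi²) = 1.500 in.
The 1-inch UH is the DRH scaled by (1 in)/d, so U_p = 62.0 × 1/1.500 = 41.3 cfs.

U_p ≈ 41.3 cfs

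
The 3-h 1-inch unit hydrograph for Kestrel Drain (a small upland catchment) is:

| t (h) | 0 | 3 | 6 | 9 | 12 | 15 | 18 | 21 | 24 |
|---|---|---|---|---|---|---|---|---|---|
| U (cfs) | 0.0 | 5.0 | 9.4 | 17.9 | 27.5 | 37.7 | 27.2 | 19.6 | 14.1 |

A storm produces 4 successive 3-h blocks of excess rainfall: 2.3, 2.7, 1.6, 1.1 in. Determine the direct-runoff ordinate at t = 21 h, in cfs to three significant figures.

Q ≈ 209 cfs

By discrete convolution, Q_j = Σ (P_i / 1 in) · U_{j−i}.
At t = 21 h (j=7): Q = (2.3/1)·19.6 + (2.7/1)·27.2 + (1.6/1)·37.7 + (1.1/1)·27.5 = 209 cfs.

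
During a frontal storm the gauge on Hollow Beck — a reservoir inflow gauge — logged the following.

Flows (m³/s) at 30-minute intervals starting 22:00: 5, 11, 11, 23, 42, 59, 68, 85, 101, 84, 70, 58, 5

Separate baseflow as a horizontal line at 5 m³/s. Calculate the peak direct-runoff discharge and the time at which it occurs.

Subtracting baseflow gives direct-runoff ordinates: 0.0, 6.0, 6.0, 18.0, 37.0, 54.0, 63.0, 80.0, 96.0, 79.0, 65.0, 53.0, 0.0 m³/s.
The maximum is 96.0 m³/s, occurring at the reading for t = 02:00.

Q_p = 96.0 m³/s at t = 02:00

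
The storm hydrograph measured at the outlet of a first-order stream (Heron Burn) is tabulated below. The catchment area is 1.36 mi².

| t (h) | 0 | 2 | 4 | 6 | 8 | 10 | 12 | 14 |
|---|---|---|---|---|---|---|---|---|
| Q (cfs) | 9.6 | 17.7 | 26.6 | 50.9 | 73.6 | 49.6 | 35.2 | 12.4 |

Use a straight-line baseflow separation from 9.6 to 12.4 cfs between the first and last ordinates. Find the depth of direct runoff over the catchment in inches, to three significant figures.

Direct runoff: 0.00, 7.70, 16.20, 40.10, 62.40, 38.00, 23.20, 0.00 cfs; ΣQ_DR = 187.6 cfs.
V = ΣQ_DR · Δt = 187.6 × 7200 s = 1.351 × 10^6 ft³.
Over A = 1.36 mi², depth = V / A = 0.428 in.

d ≈ 0.428 in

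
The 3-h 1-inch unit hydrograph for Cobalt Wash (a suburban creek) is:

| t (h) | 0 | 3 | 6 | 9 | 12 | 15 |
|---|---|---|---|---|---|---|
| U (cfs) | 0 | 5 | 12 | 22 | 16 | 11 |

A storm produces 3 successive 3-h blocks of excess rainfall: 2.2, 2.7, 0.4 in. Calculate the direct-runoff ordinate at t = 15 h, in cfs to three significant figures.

By discrete convolution, Q_j = Σ (P_i / 1 in) · U_{j−i}.
At t = 15 h (j=5): Q = (2.2/1)·11 + (2.7/1)·16 + (0.4/1)·22 = 76.2 cfs.

Q ≈ 76.2 cfs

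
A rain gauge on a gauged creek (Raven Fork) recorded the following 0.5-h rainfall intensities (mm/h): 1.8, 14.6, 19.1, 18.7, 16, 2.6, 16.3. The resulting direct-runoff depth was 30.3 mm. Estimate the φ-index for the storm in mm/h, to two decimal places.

Only the 5 blocks with intensity above φ contribute runoff: 14.6, 19.1, 18.7, 16, 16.3 mm/h.
Σ(I−φ)·Δt = d  ⇒  (14.6+19.1+18.7+16+16.3 − 5φ)·0.5 = 30.3
φ = (84.70 − 30.3/0.5) / 5 = 4.82 mm/h.

φ ≈ 4.82 mm/h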